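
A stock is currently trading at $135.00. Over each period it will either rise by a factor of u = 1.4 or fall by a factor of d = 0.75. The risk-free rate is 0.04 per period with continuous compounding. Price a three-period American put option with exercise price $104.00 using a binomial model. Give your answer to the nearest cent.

$7.91

Risk-neutral probability p = (e^0.04 − 0.75)/(1.4 − 0.75) = 0.2908/0.6500 = 0.4474
Terminal stock prices: S_uuu = 370.4, S_uud = 198.4, S_udd = 106.3, S_ddd = 56.95
Terminal payoffs (K − S): max(-266.4, 0) = 0, max(-94.45, 0) = 0, max(-2.312, 0) = 0, max(47.05, 0) = 47.05
Node uu (S = 264.6): continuation = e^(−0.04)·[0.4474·0.0000 + 0.5526·0.0000] = 0.0000; exercise value = 0.0000 ≤ continuation, so V_uu = 0.0000
Node ud (S = 141.8): continuation = e^(−0.04)·[0.4474·0.0000 + 0.5526·0.0000] = 0.0000; exercise value = 0.0000 ≤ continuation, so V_ud = 0.0000
Node dd (S = 75.94): continuation = e^(−0.04)·[0.4474·0.0000 + 0.5526·47.0469] = 24.9786; exercise value = 28.0625 > continuation, so V_dd = 28.0625 (exercise)
Node u (S = 189): continuation = e^(−0.04)·[0.4474·0.0000 + 0.5526·0.0000] = 0.0000; exercise value = 0.0000 ≤ continuation, so V_u = 0.0000
Node d (S = 101.2): continuation = e^(−0.04)·[0.4474·0.0000 + 0.5526·28.0625] = 14.8993; exercise value = 2.7500 ≤ continuation, so V_d = 14.8993
Node 0 (S = 135): continuation = e^(−0.04)·[0.4474·0.0000 + 0.5526·14.8993] = 7.9105; exercise value = 0.0000 ≤ continuation, so V_0 = 7.9105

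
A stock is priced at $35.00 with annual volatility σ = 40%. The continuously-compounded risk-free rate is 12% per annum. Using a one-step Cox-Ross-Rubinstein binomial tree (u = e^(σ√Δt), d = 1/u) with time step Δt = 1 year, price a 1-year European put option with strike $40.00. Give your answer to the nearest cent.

$6.51

CRR parameters: u = e^(σ√Δt) = e^(0.4·√1) = 1.4918, d = 1/u = 0.6703
Per-period rate: rΔt = 0.12·1 = 0.12, so R = e^0.12 = 1.1275
Risk-neutral probability p = (e^0.12 − 0.6703)/(1.4918 − 0.6703) = 0.4572/0.8215 = 0.5565
Terminal stock prices: S_u = 52.21, S_d = 23.46
Terminal payoffs (K − S): max(-12.21, 0) = 0, max(16.54, 0) = 16.54
Node 0 (S = 35): V_0 = e^(−0.12)·[0.5565·0.0000 + 0.4435·16.5388] = 6.5054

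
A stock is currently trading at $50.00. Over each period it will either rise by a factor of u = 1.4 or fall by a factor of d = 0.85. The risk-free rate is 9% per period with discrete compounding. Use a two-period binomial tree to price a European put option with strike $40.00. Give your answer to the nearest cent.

$1.04

Risk-neutral probability p = (1 + 0.09 − 0.85)/(1.4 − 0.85) = 0.2400/0.5500 = 0.4364
Terminal stock prices: S_uu = 98, S_ud = 59.5, S_dd = 36.12
Terminal payoffs (K − S): max(-58, 0) = 0, max(-19.5, 0) = 0, max(3.875, 0) = 3.875
Node u (S = 70): V_u = 1/1.09·[0.4364·0.0000 + 0.5636·0.0000] = 0.0000
Node d (S = 42.5): V_d = 1/1.09·[0.4364·0.0000 + 0.5636·3.8750] = 2.0038
Node 0 (S = 50): V_0 = 1/1.09·[0.4364·0.0000 + 0.5636·2.0038] = 1.0361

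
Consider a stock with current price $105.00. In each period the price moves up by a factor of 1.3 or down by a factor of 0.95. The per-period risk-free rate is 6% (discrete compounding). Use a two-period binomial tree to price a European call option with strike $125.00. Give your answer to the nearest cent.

Risk-neutral probability p = (1 + 0.06 − 0.95)/(1.3 − 0.95) = 0.1100/0.3500 = 0.3143
Terminal stock prices: S_uu = 177.5, S_ud = 129.7, S_dd = 94.76
Terminal payoffs (S − K): max(52.45, 0) = 52.45, max(4.675, 0) = 4.675, max(-30.24, 0) = 0
Node u (S = 136.5): V_u = 1/1.06·[0.3143·52.4500 + 0.6857·4.6750] = 18.5755
Node d (S = 99.75): V_d = 1/1.06·[0.3143·4.6750 + 0.6857·0.0000] = 1.3861
Node 0 (S = 105): V_0 = 1/1.06·[0.3143·18.5755 + 0.6857·1.3861] = 6.4042

$6.40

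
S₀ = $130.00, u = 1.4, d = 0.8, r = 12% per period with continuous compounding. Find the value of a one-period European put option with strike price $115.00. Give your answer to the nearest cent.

Risk-neutral probability p = (e^0.12 − 0.8)/(1.4 − 0.8) = 0.3275/0.6000 = 0.5458
Terminal stock prices: S_u = 182, S_d = 104
Terminal payoffs (K − S): max(-67, 0) = 0, max(11, 0) = 11
Node 0 (S = 130): V_0 = e^(−0.12)·[0.5458·0.0000 + 0.4542·11.0000] = 4.4310

$4.43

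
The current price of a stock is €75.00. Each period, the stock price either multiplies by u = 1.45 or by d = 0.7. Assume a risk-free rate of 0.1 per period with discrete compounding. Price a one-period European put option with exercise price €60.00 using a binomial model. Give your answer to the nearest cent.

Risk-neutral probability p = (1 + 0.1 − 0.7)/(1.45 − 0.7) = 0.4000/0.7500 = 0.5333
Terminal stock prices: S_u = 108.8, S_d = 52.5
Terminal payoffs (K − S): max(-48.75, 0) = 0, max(7.5, 0) = 7.5
Node 0 (S = 75): V_0 = 1/1.1·[0.5333·0.0000 + 0.4667·7.5000] = 3.1818

€3.18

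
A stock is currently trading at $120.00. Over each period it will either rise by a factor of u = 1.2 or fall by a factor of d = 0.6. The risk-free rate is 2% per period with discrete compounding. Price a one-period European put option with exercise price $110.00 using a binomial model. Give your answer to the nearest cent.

$11.18

Risk-neutral probability p = (1 + 0.02 − 0.6)/(1.2 − 0.6) = 0.4200/0.6000 = 0.7000
Terminal stock prices: S_u = 144, S_d = 72
Terminal payoffs (K − S): max(-34, 0) = 0, max(38, 0) = 38
Node 0 (S = 120): V_0 = 1/1.02·[0.7000·0.0000 + 0.3000·38.0000] = 11.1765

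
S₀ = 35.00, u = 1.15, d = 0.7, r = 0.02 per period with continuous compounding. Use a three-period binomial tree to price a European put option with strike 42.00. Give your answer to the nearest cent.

8.36

Risk-neutral probability p = (e^0.02 − 0.7)/(1.15 − 0.7) = 0.3202/0.4500 = 0.7116
Terminal stock prices: S_uuu = 53.23, S_uud = 32.4, S_udd = 19.72, S_ddd = 12
Terminal payoffs (K − S): max(-11.23, 0) = 0, max(9.599, 0) = 9.599, max(22.28, 0) = 22.28, max(30, 0) = 30
Node uu (S = 46.29): V_uu = e^(−0.02)·[0.7116·0.0000 + 0.2884·9.5988] = 2.7139
Node ud (S = 28.17): V_ud = e^(−0.02)·[0.7116·9.5988 + 0.2884·22.2775] = 12.9933
Node dd (S = 17.15): V_dd = e^(−0.02)·[0.7116·22.2775 + 0.2884·29.9950] = 24.0183
Node u (S = 40.25): V_u = e^(−0.02)·[0.7116·2.7139 + 0.2884·12.9933] = 5.5664
Node d (S = 24.5): V_d = e^(−0.02)·[0.7116·12.9933 + 0.2884·24.0183] = 15.8532
Node 0 (S = 35): V_0 = e^(−0.02)·[0.7116·5.5664 + 0.2884·15.8532] = 8.3646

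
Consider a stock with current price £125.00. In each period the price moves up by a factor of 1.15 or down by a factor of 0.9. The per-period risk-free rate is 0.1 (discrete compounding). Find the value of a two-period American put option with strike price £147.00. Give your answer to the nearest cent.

£22.00

Risk-neutral probability p = (1 + 0.1 − 0.9)/(1.15 − 0.9) = 0.2000/0.2500 = 0.8000
Terminal stock prices: S_uu = 165.3, S_ud = 129.4, S_dd = 101.2
Terminal payoffs (K − S): max(-18.31, 0) = 0, max(17.62, 0) = 17.62, max(45.75, 0) = 45.75
Node u (S = 143.8): continuation = 1/1.1·[0.8000·0.0000 + 0.2000·17.6250] = 3.2045; exercise value = 3.2500 > continuation, so V_u = 3.2500 (exercise)
Node d (S = 112.5): continuation = 1/1.1·[0.8000·17.6250 + 0.2000·45.7500] = 21.1364; exercise value = 34.5000 > continuation, so V_d = 34.5000 (exercise)
Node 0 (S = 125): continuation = 1/1.1·[0.8000·3.2500 + 0.2000·34.5000] = 8.6364; exercise value = 22.0000 > continuation, so V_0 = 22.0000 (exercise)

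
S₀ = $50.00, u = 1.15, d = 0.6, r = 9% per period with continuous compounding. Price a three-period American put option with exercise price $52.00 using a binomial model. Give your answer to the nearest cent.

Risk-neutral probability p = (e^0.09 − 0.6)/(1.15 − 0.6) = 0.4942/0.5500 = 0.8985
Terminal stock prices: S_uuu = 76.04, S_uud = 39.67, S_udd = 20.7, S_ddd = 10.8
Terminal payoffs (K − S): max(-24.04, 0) = 0, max(12.33, 0) = 12.33, max(31.3, 0) = 31.3, max(41.2, 0) = 41.2
Node uu (S = 66.12): continuation = e^(−0.09)·[0.8985·0.0000 + 0.1015·12.3250] = 1.1433; exercise value = 0.0000 ≤ continuation, so V_uu = 1.1433
Node ud (S = 34.5): continuation = e^(−0.09)·[0.8985·12.3250 + 0.1015·31.3000] = 13.0244; exercise value = 17.5000 > continuation, so V_ud = 17.5000 (exercise)
Node dd (S = 18): continuation = e^(−0.09)·[0.8985·31.3000 + 0.1015·41.2000] = 29.5244; exercise value = 34.0000 > continuation, so V_dd = 34.0000 (exercise)
Node u (S = 57.5): continuation = e^(−0.09)·[0.8985·1.1433 + 0.1015·17.5000] = 2.5623; exercise value = 0.0000 ≤ continuation, so V_u = 2.5623
Node d (S = 30): continuation = e^(−0.09)·[0.8985·17.5000 + 0.1015·34.0000] = 17.5244; exercise value = 22.0000 > continuation, so V_d = 22.0000 (exercise)
Node 0 (S = 50): continuation = e^(−0.09)·[0.8985·2.5623 + 0.1015·22.0000] = 4.1449; exercise value = 2.0000 ≤ continuation, so V_0 = 4.1449

$4.14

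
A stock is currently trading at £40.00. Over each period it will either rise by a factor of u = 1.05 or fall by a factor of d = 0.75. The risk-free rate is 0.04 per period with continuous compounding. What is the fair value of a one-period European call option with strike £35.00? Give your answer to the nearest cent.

£6.52

Risk-neutral probability p = (e^0.04 − 0.75)/(1.05 − 0.75) = 0.2908/0.3000 = 0.9694
Terminal stock prices: S_u = 42, S_d = 30
Terminal payoffs (S − K): max(7, 0) = 7, max(-5, 0) = 0
Node 0 (S = 40): V_0 = e^(−0.04)·[0.9694·7.0000 + 0.0306·0.0000] = 6.5195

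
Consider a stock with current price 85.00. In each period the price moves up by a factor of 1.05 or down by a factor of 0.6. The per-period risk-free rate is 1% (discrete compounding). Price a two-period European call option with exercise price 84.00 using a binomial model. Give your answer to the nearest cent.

7.90

Risk-neutral probability p = (1 + 0.01 − 0.6)/(1.05 − 0.6) = 0.4100/0.4500 = 0.9111
Terminal stock prices: S_uu = 93.71, S_ud = 53.55, S_dd = 30.6
Terminal payoffs (S − K): max(9.713, 0) = 9.713, max(-30.45, 0) = 0, max(-53.4, 0) = 0
Node u (S = 89.25): V_u = 1/1.01·[0.9111·9.7125 + 0.0889·0.0000] = 8.7616
Node d (S = 51): V_d = 1/1.01·[0.9111·0.0000 + 0.0889·0.0000] = 0.0000
Node 0 (S = 85): V_0 = 1/1.01·[0.9111·8.7616 + 0.0889·0.0000] = 7.9037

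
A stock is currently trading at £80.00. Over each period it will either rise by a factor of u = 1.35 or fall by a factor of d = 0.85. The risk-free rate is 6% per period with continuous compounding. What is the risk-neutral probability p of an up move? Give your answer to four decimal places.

Risk-neutral probability p = (e^0.06 − 0.85)/(1.35 − 0.85) = 0.2118/0.5000 = 0.4237

p = 0.4237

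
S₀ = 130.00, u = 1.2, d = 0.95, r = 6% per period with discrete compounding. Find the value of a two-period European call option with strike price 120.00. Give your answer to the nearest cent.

Risk-neutral probability p = (1 + 0.06 − 0.95)/(1.2 − 0.95) = 0.1100/0.2500 = 0.4400
Terminal stock prices: S_uu = 187.2, S_ud = 148.2, S_dd = 117.3
Terminal payoffs (S − K): max(67.2, 0) = 67.2, max(28.2, 0) = 28.2, max(-2.675, 0) = 0
Node u (S = 156): V_u = 1/1.06·[0.4400·67.2000 + 0.5600·28.2000] = 42.7925
Node d (S = 123.5): V_d = 1/1.06·[0.4400·28.2000 + 0.5600·0.0000] = 11.7057
Node 0 (S = 130): V_0 = 1/1.06·[0.4400·42.7925 + 0.5600·11.7057] = 23.9470

23.95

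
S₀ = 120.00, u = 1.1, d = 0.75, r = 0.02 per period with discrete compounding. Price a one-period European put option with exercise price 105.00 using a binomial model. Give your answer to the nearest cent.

Risk-neutral probability p = (1 + 0.02 − 0.75)/(1.1 − 0.75) = 0.2700/0.3500 = 0.7714
Terminal stock prices: S_u = 132, S_d = 90
Terminal payoffs (K − S): max(-27, 0) = 0, max(15, 0) = 15
Node 0 (S = 120): V_0 = 1/1.02·[0.7714·0.0000 + 0.2286·15.0000] = 3.3613

3.36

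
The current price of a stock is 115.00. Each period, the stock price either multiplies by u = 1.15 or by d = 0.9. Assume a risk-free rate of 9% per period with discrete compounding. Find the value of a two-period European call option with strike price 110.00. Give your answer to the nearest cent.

23.23

Risk-neutral probability p = (1 + 0.09 − 0.9)/(1.15 − 0.9) = 0.1900/0.2500 = 0.7600
Terminal stock prices: S_uu = 152.1, S_ud = 119, S_dd = 93.15
Terminal payoffs (S − K): max(42.09, 0) = 42.09, max(9.025, 0) = 9.025, max(-16.85, 0) = 0
Node u (S = 132.2): V_u = 1/1.09·[0.7600·42.0875 + 0.2400·9.0250] = 31.3326
Node d (S = 103.5): V_d = 1/1.09·[0.7600·9.0250 + 0.2400·0.0000] = 6.2927
Node 0 (S = 115): V_0 = 1/1.09·[0.7600·31.3326 + 0.2400·6.2927] = 23.2321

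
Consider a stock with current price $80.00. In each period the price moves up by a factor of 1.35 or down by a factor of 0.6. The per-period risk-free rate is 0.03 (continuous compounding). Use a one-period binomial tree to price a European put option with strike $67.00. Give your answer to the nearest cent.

$7.86

Risk-neutral probability p = (e^0.03 − 0.6)/(1.35 − 0.6) = 0.4305/0.7500 = 0.5739
Terminal stock prices: S_u = 108, S_d = 48
Terminal payoffs (K − S): max(-41, 0) = 0, max(19, 0) = 19
Node 0 (S = 80): V_0 = e^(−0.03)·[0.5739·0.0000 + 0.4261·19.0000] = 7.8559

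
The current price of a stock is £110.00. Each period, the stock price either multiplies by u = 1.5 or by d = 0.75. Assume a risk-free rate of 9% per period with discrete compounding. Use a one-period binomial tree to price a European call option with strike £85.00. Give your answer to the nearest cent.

Risk-neutral probability p = (1 + 0.09 − 0.75)/(1.5 − 0.75) = 0.3400/0.7500 = 0.4533
Terminal stock prices: S_u = 165, S_d = 82.5
Terminal payoffs (S − K): max(80, 0) = 80, max(-2.5, 0) = 0
Node 0 (S = 110): V_0 = 1/1.09·[0.4533·80.0000 + 0.5467·0.0000] = 33.2722

£33.27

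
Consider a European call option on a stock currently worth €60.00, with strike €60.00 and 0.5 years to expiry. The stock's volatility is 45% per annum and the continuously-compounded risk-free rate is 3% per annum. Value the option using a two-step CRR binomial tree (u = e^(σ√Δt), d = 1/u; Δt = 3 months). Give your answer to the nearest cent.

CRR parameters: u = e^(σ√Δt) = e^(0.45·√0.25) = 1.2523, d = 1/u = 0.7985
Per-period rate: rΔt = 0.03·0.25 = 0.0075, so R = e^0.0075 = 1.0075
Risk-neutral probability p = (e^0.0075 − 0.7985)/(1.2523 − 0.7985) = 0.2090/0.4538 = 0.4606
Terminal stock prices: S_uu = 94.1, S_ud = 60, S_dd = 38.26
Terminal payoffs (S − K): max(34.1, 0) = 34.1, max(0, 0) = 0, max(-21.74, 0) = 0
Node u (S = 75.14): V_u = e^(−0.0075)·[0.4606·34.0987 + 0.5394·0.0000] = 15.5877
Node d (S = 47.91): V_d = e^(−0.0075)·[0.4606·0.0000 + 0.5394·0.0000] = 0.0000
Node 0 (S = 60): V_0 = e^(−0.0075)·[0.4606·15.5877 + 0.5394·0.0000] = 7.1257

€7.13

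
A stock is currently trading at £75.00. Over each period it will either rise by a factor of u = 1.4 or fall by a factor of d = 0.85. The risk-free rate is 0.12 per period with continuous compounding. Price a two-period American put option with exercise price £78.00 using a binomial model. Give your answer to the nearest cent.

£6.26

Risk-neutral probability p = (e^0.12 − 0.85)/(1.4 − 0.85) = 0.2775/0.5500 = 0.5045
Terminal stock prices: S_uu = 147, S_ud = 89.25, S_dd = 54.19
Terminal payoffs (K − S): max(-69, 0) = 0, max(-11.25, 0) = 0, max(23.81, 0) = 23.81
Node u (S = 105): continuation = e^(−0.12)·[0.5045·0.0000 + 0.4955·0.0000] = 0.0000; exercise value = 0.0000 ≤ continuation, so V_u = 0.0000
Node d (S = 63.75): continuation = e^(−0.12)·[0.5045·0.0000 + 0.4955·23.8125] = 10.4640; exercise value = 14.2500 > continuation, so V_d = 14.2500 (exercise)
Node 0 (S = 75): continuation = e^(−0.12)·[0.5045·0.0000 + 0.4955·14.2500] = 6.2619; exercise value = 3.0000 ≤ continuation, so V_0 = 6.2619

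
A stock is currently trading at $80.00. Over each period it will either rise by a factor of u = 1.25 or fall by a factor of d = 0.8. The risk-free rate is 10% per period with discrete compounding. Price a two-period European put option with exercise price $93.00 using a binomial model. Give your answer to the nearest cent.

Risk-neutral probability p = (1 + 0.1 − 0.8)/(1.25 − 0.8) = 0.3000/0.4500 = 0.6667
Terminal stock prices: S_uu = 125, S_ud = 80, S_dd = 51.2
Terminal payoffs (K − S): max(-32, 0) = 0, max(13, 0) = 13, max(41.8, 0) = 41.8
Node u (S = 100): V_u = 1/1.1·[0.6667·0.0000 + 0.3333·13.0000] = 3.9394
Node d (S = 64): V_d = 1/1.1·[0.6667·13.0000 + 0.3333·41.8000] = 20.5455
Node 0 (S = 80): V_0 = 1/1.1·[0.6667·3.9394 + 0.3333·20.5455] = 8.6134

$8.61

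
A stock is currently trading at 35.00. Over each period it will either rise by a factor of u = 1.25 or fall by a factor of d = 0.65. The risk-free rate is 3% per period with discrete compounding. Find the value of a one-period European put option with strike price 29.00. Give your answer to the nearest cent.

2.22

Risk-neutral probability p = (1 + 0.03 − 0.65)/(1.25 − 0.65) = 0.3800/0.6000 = 0.6333
Terminal stock prices: S_u = 43.75, S_d = 22.75
Terminal payoffs (K − S): max(-14.75, 0) = 0, max(6.25, 0) = 6.25
Node 0 (S = 35): V_0 = 1/1.03·[0.6333·0.0000 + 0.3667·6.2500] = 2.2249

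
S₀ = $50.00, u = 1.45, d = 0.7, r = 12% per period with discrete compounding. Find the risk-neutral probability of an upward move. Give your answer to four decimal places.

Risk-neutral probability p = (1 + 0.12 − 0.7)/(1.45 − 0.7) = 0.4200/0.7500 = 0.5600

p = 0.5600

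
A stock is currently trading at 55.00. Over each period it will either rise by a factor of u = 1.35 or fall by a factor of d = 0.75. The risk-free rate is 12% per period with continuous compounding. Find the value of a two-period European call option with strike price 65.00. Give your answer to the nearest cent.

Risk-neutral probability p = (e^0.12 − 0.75)/(1.35 − 0.75) = 0.3775/0.6000 = 0.6292
Terminal stock prices: S_uu = 100.2, S_ud = 55.69, S_dd = 30.94
Terminal payoffs (S − K): max(35.24, 0) = 35.24, max(-9.312, 0) = 0, max(-34.06, 0) = 0
Node u (S = 74.25): V_u = e^(−0.12)·[0.6292·35.2375 + 0.3708·0.0000] = 19.6631
Node d (S = 41.25): V_d = e^(−0.12)·[0.6292·0.0000 + 0.3708·0.0000] = 0.0000
Node 0 (S = 55): V_0 = e^(−0.12)·[0.6292·19.6631 + 0.3708·0.0000] = 10.9723

10.97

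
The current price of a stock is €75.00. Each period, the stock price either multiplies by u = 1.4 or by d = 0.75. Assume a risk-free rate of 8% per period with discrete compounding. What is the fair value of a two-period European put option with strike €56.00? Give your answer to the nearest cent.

€2.87

Risk-neutral probability p = (1 + 0.08 − 0.75)/(1.4 − 0.75) = 0.3300/0.6500 = 0.5077
Terminal stock prices: S_uu = 147, S_ud = 78.75, S_dd = 42.19
Terminal payoffs (K − S): max(-91, 0) = 0, max(-22.75, 0) = 0, max(13.81, 0) = 13.81
Node u (S = 105): V_u = 1/1.08·[0.5077·0.0000 + 0.4923·0.0000] = 0.0000
Node d (S = 56.25): V_d = 1/1.08·[0.5077·0.0000 + 0.4923·13.8125] = 6.2963
Node 0 (S = 75): V_0 = 1/1.08·[0.5077·0.0000 + 0.4923·6.2963] = 2.8701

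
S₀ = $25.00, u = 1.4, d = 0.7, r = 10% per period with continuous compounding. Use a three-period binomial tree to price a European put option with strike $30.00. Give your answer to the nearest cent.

Risk-neutral probability p = (e^0.1 − 0.7)/(1.4 − 0.7) = 0.4052/0.7000 = 0.5788
Terminal stock prices: S_uuu = 68.6, S_uud = 34.3, S_udd = 17.15, S_ddd = 8.575
Terminal payoffs (K − S): max(-38.6, 0) = 0, max(-4.3, 0) = 0, max(12.85, 0) = 12.85, max(21.43, 0) = 21.43
Node uu (S = 49): V_uu = e^(−0.1)·[0.5788·0.0000 + 0.4212·0.0000] = 0.0000
Node ud (S = 24.5): V_ud = e^(−0.1)·[0.5788·0.0000 + 0.4212·12.8500] = 4.8972
Node dd (S = 12.25): V_dd = e^(−0.1)·[0.5788·12.8500 + 0.4212·21.4250] = 14.8951
Node u (S = 35): V_u = e^(−0.1)·[0.5788·0.0000 + 0.4212·4.8972] = 1.8663
Node d (S = 17.5): V_d = e^(−0.1)·[0.5788·4.8972 + 0.4212·14.8951] = 8.2414
Node 0 (S = 25): V_0 = e^(−0.1)·[0.5788·1.8663 + 0.4212·8.2414] = 4.1183

$4.12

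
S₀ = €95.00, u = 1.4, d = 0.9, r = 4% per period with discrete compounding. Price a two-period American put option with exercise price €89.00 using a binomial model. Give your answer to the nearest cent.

Risk-neutral probability p = (1 + 0.04 − 0.9)/(1.4 − 0.9) = 0.1400/0.5000 = 0.2800
Terminal stock prices: S_uu = 186.2, S_ud = 119.7, S_dd = 76.95
Terminal payoffs (K − S): max(-97.2, 0) = 0, max(-30.7, 0) = 0, max(12.05, 0) = 12.05
Node u (S = 133): continuation = 1/1.04·[0.2800·0.0000 + 0.7200·0.0000] = 0.0000; exercise value = 0.0000 ≤ continuation, so V_u = 0.0000
Node d (S = 85.5): continuation = 1/1.04·[0.2800·0.0000 + 0.7200·12.0500] = 8.3423; exercise value = 3.5000 ≤ continuation, so V_d = 8.3423
Node 0 (S = 95): continuation = 1/1.04·[0.2800·0.0000 + 0.7200·8.3423] = 5.7754; exercise value = 0.0000 ≤ continuation, so V_0 = 5.7754

€5.78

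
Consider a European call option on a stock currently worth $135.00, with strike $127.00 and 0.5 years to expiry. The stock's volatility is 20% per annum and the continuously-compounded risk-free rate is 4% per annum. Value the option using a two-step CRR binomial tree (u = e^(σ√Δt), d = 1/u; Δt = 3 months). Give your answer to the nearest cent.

$14.15

CRR parameters: u = e^(σ√Δt) = e^(0.2·√0.25) = 1.1052, d = 1/u = 0.9048
Per-period rate: rΔt = 0.04·0.25 = 0.01, so R = e^0.01 = 1.0101
Risk-neutral probability p = (e^0.01 − 0.9048)/(1.1052 − 0.9048) = 0.1052/0.2003 = 0.5252
Terminal stock prices: S_uu = 164.9, S_ud = 135, S_dd = 110.5
Terminal payoffs (S − K): max(37.89, 0) = 37.89, max(8, 0) = 8, max(-16.47, 0) = 0
Node u (S = 149.2): V_u = e^(−0.01)·[0.5252·37.8894 + 0.4748·8.0000] = 23.4617
Node d (S = 122.2): V_d = e^(−0.01)·[0.5252·8.0000 + 0.4748·0.0000] = 4.1597
Node 0 (S = 135): V_0 = e^(−0.01)·[0.5252·23.4617 + 0.4748·4.1597] = 14.1546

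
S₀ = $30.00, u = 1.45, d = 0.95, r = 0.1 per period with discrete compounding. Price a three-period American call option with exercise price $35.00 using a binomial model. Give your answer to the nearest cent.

Risk-neutral probability p = (1 + 0.1 − 0.95)/(1.45 − 0.95) = 0.1500/0.5000 = 0.3000
Terminal stock prices: S_uuu = 91.46, S_uud = 59.92, S_udd = 39.26, S_ddd = 25.72
Terminal payoffs (S − K): max(56.46, 0) = 56.46, max(24.92, 0) = 24.92, max(4.259, 0) = 4.259, max(-9.279, 0) = 0
Node uu (S = 63.08): continuation = 1/1.1·[0.3000·56.4587 + 0.7000·24.9213] = 31.2568; exercise value = 28.0750 ≤ continuation, so V_uu = 31.2568
Node ud (S = 41.32): continuation = 1/1.1·[0.3000·24.9213 + 0.7000·4.2587] = 9.5068; exercise value = 6.3250 ≤ continuation, so V_ud = 9.5068
Node dd (S = 27.07): continuation = 1/1.1·[0.3000·4.2587 + 0.7000·0.0000] = 1.1615; exercise value = 0.0000 ≤ continuation, so V_dd = 1.1615
Node u (S = 43.5): continuation = 1/1.1·[0.3000·31.2568 + 0.7000·9.5068] = 14.5744; exercise value = 8.5000 ≤ continuation, so V_u = 14.5744
Node d (S = 28.5): continuation = 1/1.1·[0.3000·9.5068 + 0.7000·1.1615] = 3.3319; exercise value = 0.0000 ≤ continuation, so V_d = 3.3319
Node 0 (S = 30): continuation = 1/1.1·[0.3000·14.5744 + 0.7000·3.3319] = 6.0951; exercise value = 0.0000 ≤ continuation, so V_0 = 6.0951

$6.10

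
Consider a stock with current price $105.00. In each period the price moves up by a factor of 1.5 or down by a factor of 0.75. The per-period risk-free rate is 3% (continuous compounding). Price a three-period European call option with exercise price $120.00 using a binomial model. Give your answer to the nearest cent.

Risk-neutral probability p = (e^0.03 − 0.75)/(1.5 − 0.75) = 0.2805/0.7500 = 0.3739
Terminal stock prices: S_uuu = 354.4, S_uud = 177.2, S_udd = 88.59, S_ddd = 44.3
Terminal payoffs (S − K): max(234.4, 0) = 234.4, max(57.19, 0) = 57.19, max(-31.41, 0) = 0, max(-75.7, 0) = 0
Node uu (S = 236.2): V_uu = e^(−0.03)·[0.3739·234.3750 + 0.6261·57.1875] = 119.7965
Node ud (S = 118.1): V_ud = e^(−0.03)·[0.3739·57.1875 + 0.6261·0.0000] = 20.7526
Node dd (S = 59.06): V_dd = e^(−0.03)·[0.3739·0.0000 + 0.6261·0.0000] = 0.0000
Node u (S = 157.5): V_u = e^(−0.03)·[0.3739·119.7965 + 0.6261·20.7526] = 56.0811
Node d (S = 78.75): V_d = e^(−0.03)·[0.3739·20.7526 + 0.6261·0.0000] = 7.5309
Node 0 (S = 105): V_0 = e^(−0.03)·[0.3739·56.0811 + 0.6261·7.5309] = 24.9266

$24.93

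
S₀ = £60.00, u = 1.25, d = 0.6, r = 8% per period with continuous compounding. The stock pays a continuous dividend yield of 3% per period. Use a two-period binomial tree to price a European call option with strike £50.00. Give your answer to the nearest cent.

£17.97

Per-period risk-free factor R = e^0.08 = 1.0833; dividend-adjusted growth = e^(0.08−0.03) = 1.0513.
Risk-neutral probability p = (1.0513 − 0.6)/(1.25 − 0.6) = 0.4513/0.6500 = 0.6943
Terminal stock prices: S_uu = 93.75, S_ud = 45, S_dd = 21.6
Terminal payoffs (S − K): max(43.75, 0) = 43.75, max(-5, 0) = 0, max(-28.4, 0) = 0
Node u (S = 75): V_u = e^(−0.08)·[0.6943·43.7500 + 0.3057·0.0000] = 28.0388
Node d (S = 36): V_d = e^(−0.08)·[0.6943·0.0000 + 0.3057·0.0000] = 0.0000
Node 0 (S = 60): V_0 = e^(−0.08)·[0.6943·28.0388 + 0.3057·0.0000] = 17.9696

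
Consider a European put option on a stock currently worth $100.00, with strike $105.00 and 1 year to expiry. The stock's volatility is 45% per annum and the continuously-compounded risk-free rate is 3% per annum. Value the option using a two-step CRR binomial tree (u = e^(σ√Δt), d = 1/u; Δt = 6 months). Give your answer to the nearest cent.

CRR parameters: u = e^(σ√Δt) = e^(0.45·√0.5) = 1.3746, d = 1/u = 0.7275
Per-period rate: rΔt = 0.03·0.5 = 0.015, so R = e^0.015 = 1.0151
Risk-neutral probability p = (e^0.015 − 0.7275)/(1.3746 − 0.7275) = 0.2877/0.6472 = 0.4445
Terminal stock prices: S_uu = 189, S_ud = 100, S_dd = 52.92
Terminal payoffs (K − S): max(-83.97, 0) = 0, max(5, 0) = 5, max(52.08, 0) = 52.08
Node u (S = 137.5): V_u = e^(−0.015)·[0.4445·0.0000 + 0.5555·5.0000] = 2.7363
Node d (S = 72.75): V_d = e^(−0.015)·[0.4445·5.0000 + 0.5555·52.0804] = 30.6909
Node 0 (S = 100): V_0 = e^(−0.015)·[0.4445·2.7363 + 0.5555·30.6909] = 17.9941

$17.99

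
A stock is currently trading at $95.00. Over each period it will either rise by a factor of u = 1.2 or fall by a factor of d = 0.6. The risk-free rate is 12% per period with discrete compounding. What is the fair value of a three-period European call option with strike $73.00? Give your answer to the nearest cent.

Risk-neutral probability p = (1 + 0.12 − 0.6)/(1.2 − 0.6) = 0.5200/0.6000 = 0.8667
Terminal stock prices: S_uuu = 164.2, S_uud = 82.08, S_udd = 41.04, S_ddd = 20.52
Terminal payoffs (S − K): max(91.16, 0) = 91.16, max(9.08, 0) = 9.08, max(-31.96, 0) = 0, max(-52.48, 0) = 0
Node uu (S = 136.8): V_uu = 1/1.12·[0.8667·91.1600 + 0.1333·9.0800] = 71.6214
Node ud (S = 68.4): V_ud = 1/1.12·[0.8667·9.0800 + 0.1333·0.0000] = 7.0262
Node dd (S = 34.2): V_dd = 1/1.12·[0.8667·0.0000 + 0.1333·0.0000] = 0.0000
Node u (S = 114): V_u = 1/1.12·[0.8667·71.6214 + 0.1333·7.0262] = 56.2578
Node d (S = 57): V_d = 1/1.12·[0.8667·7.0262 + 0.1333·0.0000] = 5.4369
Node 0 (S = 95): V_0 = 1/1.12·[0.8667·56.2578 + 0.1333·5.4369] = 44.1801

$44.18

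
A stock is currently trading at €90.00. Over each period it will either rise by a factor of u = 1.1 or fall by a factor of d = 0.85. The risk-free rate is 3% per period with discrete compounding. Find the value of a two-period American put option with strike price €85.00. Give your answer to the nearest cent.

Risk-neutral probability p = (1 + 0.03 − 0.85)/(1.1 − 0.85) = 0.1800/0.2500 = 0.7200
Terminal stock prices: S_uu = 108.9, S_ud = 84.15, S_dd = 65.02
Terminal payoffs (K − S): max(-23.9, 0) = 0, max(0.85, 0) = 0.85, max(19.98, 0) = 19.98
Node u (S = 99): continuation = 1/1.03·[0.7200·0.0000 + 0.2800·0.8500] = 0.2311; exercise value = 0.0000 ≤ continuation, so V_u = 0.2311
Node d (S = 76.5): continuation = 1/1.03·[0.7200·0.8500 + 0.2800·19.9750] = 6.0243; exercise value = 8.5000 > continuation, so V_d = 8.5000 (exercise)
Node 0 (S = 90): continuation = 1/1.03·[0.7200·0.2311 + 0.2800·8.5000] = 2.4722; exercise value = 0.0000 ≤ continuation, so V_0 = 2.4722

€2.47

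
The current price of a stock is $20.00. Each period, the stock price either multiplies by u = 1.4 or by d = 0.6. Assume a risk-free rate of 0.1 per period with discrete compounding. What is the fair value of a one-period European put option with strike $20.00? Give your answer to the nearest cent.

Risk-neutral probability p = (1 + 0.1 − 0.6)/(1.4 − 0.6) = 0.5000/0.8000 = 0.6250
Terminal stock prices: S_u = 28, S_d = 12
Terminal payoffs (K − S): max(-8, 0) = 0, max(8, 0) = 8
Node 0 (S = 20): V_0 = 1/1.1·[0.6250·0.0000 + 0.3750·8.0000] = 2.7273

$2.73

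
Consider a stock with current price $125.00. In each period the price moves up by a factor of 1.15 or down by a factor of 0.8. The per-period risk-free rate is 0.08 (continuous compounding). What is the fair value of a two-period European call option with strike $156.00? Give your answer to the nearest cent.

Risk-neutral probability p = (e^0.08 − 0.8)/(1.15 − 0.8) = 0.2833/0.3500 = 0.8094
Terminal stock prices: S_uu = 165.3, S_ud = 115, S_dd = 80
Terminal payoffs (S − K): max(9.312, 0) = 9.312, max(-41, 0) = 0, max(-76, 0) = 0
Node u (S = 143.8): V_u = e^(−0.08)·[0.8094·9.3125 + 0.1906·0.0000] = 6.9580
Node d (S = 100): V_d = e^(−0.08)·[0.8094·0.0000 + 0.1906·0.0000] = 0.0000
Node 0 (S = 125): V_0 = e^(−0.08)·[0.8094·6.9580 + 0.1906·0.0000] = 5.1987

$5.20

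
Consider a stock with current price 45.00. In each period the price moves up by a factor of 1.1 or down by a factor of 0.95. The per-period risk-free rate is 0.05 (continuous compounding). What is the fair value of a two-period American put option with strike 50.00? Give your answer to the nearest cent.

Risk-neutral probability p = (e^0.05 − 0.95)/(1.1 − 0.95) = 0.1013/0.1500 = 0.6751
Terminal stock prices: S_uu = 54.45, S_ud = 47.03, S_dd = 40.61
Terminal payoffs (K − S): max(-4.45, 0) = 0, max(2.975, 0) = 2.975, max(9.388, 0) = 9.388
Node u (S = 49.5): continuation = e^(−0.05)·[0.6751·0.0000 + 0.3249·2.9750] = 0.9193; exercise value = 0.5000 ≤ continuation, so V_u = 0.9193
Node d (S = 42.75): continuation = e^(−0.05)·[0.6751·2.9750 + 0.3249·9.3875] = 4.8115; exercise value = 7.2500 > continuation, so V_d = 7.2500 (exercise)
Node 0 (S = 45): continuation = e^(−0.05)·[0.6751·0.9193 + 0.3249·7.2500] = 2.8308; exercise value = 5.0000 > continuation, so V_0 = 5.0000 (exercise)

5.00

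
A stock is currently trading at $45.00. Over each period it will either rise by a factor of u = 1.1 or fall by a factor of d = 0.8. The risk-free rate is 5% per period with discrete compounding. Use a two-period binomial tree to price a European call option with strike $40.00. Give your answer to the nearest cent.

$9.10

Risk-neutral probability p = (1 + 0.05 − 0.8)/(1.1 − 0.8) = 0.2500/0.3000 = 0.8333
Terminal stock prices: S_uu = 54.45, S_ud = 39.6, S_dd = 28.8
Terminal payoffs (S − K): max(14.45, 0) = 14.45, max(-0.4, 0) = 0, max(-11.2, 0) = 0
Node u (S = 49.5): V_u = 1/1.05·[0.8333·14.4500 + 0.1667·0.0000] = 11.4683
Node d (S = 36): V_d = 1/1.05·[0.8333·0.0000 + 0.1667·0.0000] = 0.0000
Node 0 (S = 45): V_0 = 1/1.05·[0.8333·11.4683 + 0.1667·0.0000] = 9.1018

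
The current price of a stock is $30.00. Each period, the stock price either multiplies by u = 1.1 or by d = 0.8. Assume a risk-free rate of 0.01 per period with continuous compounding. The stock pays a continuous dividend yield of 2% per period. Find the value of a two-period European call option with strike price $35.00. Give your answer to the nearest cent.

$0.51

Per-period risk-free factor R = e^0.01 = 1.0101; dividend-adjusted growth = e^(0.01−0.02) = 0.9900.
Risk-neutral probability p = (0.9900 − 0.8)/(1.1 − 0.8) = 0.1900/0.3000 = 0.6335
Terminal stock prices: S_uu = 36.3, S_ud = 26.4, S_dd = 19.2
Terminal payoffs (S − K): max(1.3, 0) = 1.3, max(-8.6, 0) = 0, max(-15.8, 0) = 0
Node u (S = 33): V_u = e^(−0.01)·[0.6335·1.3000 + 0.3665·0.0000] = 0.8154
Node d (S = 24): V_d = e^(−0.01)·[0.6335·0.0000 + 0.3665·0.0000] = 0.0000
Node 0 (S = 30): V_0 = e^(−0.01)·[0.6335·0.8154 + 0.3665·0.0000] = 0.5114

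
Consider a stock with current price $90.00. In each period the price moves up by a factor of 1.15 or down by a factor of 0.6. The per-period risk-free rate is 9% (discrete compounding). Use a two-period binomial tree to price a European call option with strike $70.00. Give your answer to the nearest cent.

Risk-neutral probability p = (1 + 0.09 − 0.6)/(1.15 − 0.6) = 0.4900/0.5500 = 0.8909
Terminal stock prices: S_uu = 119, S_ud = 62.1, S_dd = 32.4
Terminal payoffs (S − K): max(49.02, 0) = 49.02, max(-7.9, 0) = 0, max(-37.6, 0) = 0
Node u (S = 103.5): V_u = 1/1.09·[0.8909·49.0250 + 0.1091·0.0000] = 40.0705
Node d (S = 54): V_d = 1/1.09·[0.8909·0.0000 + 0.1091·0.0000] = 0.0000
Node 0 (S = 90): V_0 = 1/1.09·[0.8909·40.0705 + 0.1091·0.0000] = 32.7515

$32.75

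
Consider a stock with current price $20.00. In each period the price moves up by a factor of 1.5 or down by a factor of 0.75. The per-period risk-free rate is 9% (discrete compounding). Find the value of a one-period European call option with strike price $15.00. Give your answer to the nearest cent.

$6.24

Risk-neutral probability p = (1 + 0.09 − 0.75)/(1.5 − 0.75) = 0.3400/0.7500 = 0.4533
Terminal stock prices: S_u = 30, S_d = 15
Terminal payoffs (S − K): max(15, 0) = 15, max(0, 0) = 0
Node 0 (S = 20): V_0 = 1/1.09·[0.4533·15.0000 + 0.5467·0.0000] = 6.2385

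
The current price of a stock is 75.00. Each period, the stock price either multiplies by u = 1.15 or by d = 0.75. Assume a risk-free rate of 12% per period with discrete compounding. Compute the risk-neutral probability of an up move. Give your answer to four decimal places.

p = 0.9250

Risk-neutral probability p = (1 + 0.12 − 0.75)/(1.15 − 0.75) = 0.3700/0.4000 = 0.9250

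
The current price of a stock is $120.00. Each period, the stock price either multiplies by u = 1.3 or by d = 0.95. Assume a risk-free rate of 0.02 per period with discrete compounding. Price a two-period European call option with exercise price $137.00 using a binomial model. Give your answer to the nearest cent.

$5.97

Risk-neutral probability p = (1 + 0.02 − 0.95)/(1.3 − 0.95) = 0.0700/0.3500 = 0.2000
Terminal stock prices: S_uu = 202.8, S_ud = 148.2, S_dd = 108.3
Terminal payoffs (S − K): max(65.8, 0) = 65.8, max(11.2, 0) = 11.2, max(-28.7, 0) = 0
Node u (S = 156): V_u = 1/1.02·[0.2000·65.8000 + 0.8000·11.2000] = 21.6863
Node d (S = 114): V_d = 1/1.02·[0.2000·11.2000 + 0.8000·0.0000] = 2.1961
Node 0 (S = 120): V_0 = 1/1.02·[0.2000·21.6863 + 0.8000·2.1961] = 5.9746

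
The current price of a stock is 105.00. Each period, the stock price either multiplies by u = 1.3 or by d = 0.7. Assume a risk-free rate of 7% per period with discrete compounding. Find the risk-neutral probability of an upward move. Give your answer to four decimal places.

p = 0.6167

Risk-neutral probability p = (1 + 0.07 − 0.7)/(1.3 − 0.7) = 0.3700/0.6000 = 0.6167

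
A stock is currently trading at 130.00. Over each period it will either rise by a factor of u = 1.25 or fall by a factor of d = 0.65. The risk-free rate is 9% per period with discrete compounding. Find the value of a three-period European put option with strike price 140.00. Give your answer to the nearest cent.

Risk-neutral probability p = (1 + 0.09 − 0.65)/(1.25 − 0.65) = 0.4400/0.6000 = 0.7333
Terminal stock prices: S_uuu = 253.9, S_uud = 132, S_udd = 68.66, S_ddd = 35.7
Terminal payoffs (K − S): max(-113.9, 0) = 0, max(7.969, 0) = 7.969, max(71.34, 0) = 71.34, max(104.3, 0) = 104.3
Node uu (S = 203.1): V_uu = 1/1.09·[0.7333·0.0000 + 0.2667·7.9688] = 1.9495
Node ud (S = 105.6): V_ud = 1/1.09·[0.7333·7.9688 + 0.2667·71.3438] = 22.8154
Node dd (S = 54.93): V_dd = 1/1.09·[0.7333·71.3438 + 0.2667·104.2987] = 73.5154
Node u (S = 162.5): V_u = 1/1.09·[0.7333·1.9495 + 0.2667·22.8154] = 6.8934
Node d (S = 84.5): V_d = 1/1.09·[0.7333·22.8154 + 0.2667·73.5154] = 33.3352
Node 0 (S = 130): V_0 = 1/1.09·[0.7333·6.8934 + 0.2667·33.3352] = 12.7931

12.79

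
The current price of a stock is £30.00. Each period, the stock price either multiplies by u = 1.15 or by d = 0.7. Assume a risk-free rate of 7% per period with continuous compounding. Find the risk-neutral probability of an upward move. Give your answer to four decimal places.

p = 0.8278

Risk-neutral probability p = (e^0.07 − 0.7)/(1.15 − 0.7) = 0.3725/0.4500 = 0.8278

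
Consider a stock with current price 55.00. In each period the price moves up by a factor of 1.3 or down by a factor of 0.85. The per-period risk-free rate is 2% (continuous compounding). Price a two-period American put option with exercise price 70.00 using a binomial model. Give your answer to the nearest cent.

Risk-neutral probability p = (e^0.02 − 0.85)/(1.3 − 0.85) = 0.1702/0.4500 = 0.3782
Terminal stock prices: S_uu = 92.95, S_ud = 60.77, S_dd = 39.74
Terminal payoffs (K − S): max(-22.95, 0) = 0, max(9.225, 0) = 9.225, max(30.26, 0) = 30.26
Node u (S = 71.5): continuation = e^(−0.02)·[0.3782·0.0000 + 0.6218·9.2250] = 5.6223; exercise value = 0.0000 ≤ continuation, so V_u = 5.6223
Node d (S = 46.75): continuation = e^(−0.02)·[0.3782·9.2250 + 0.6218·30.2625] = 21.8639; exercise value = 23.2500 > continuation, so V_d = 23.2500 (exercise)
Node 0 (S = 55): continuation = e^(−0.02)·[0.3782·5.6223 + 0.6218·23.2500] = 16.2544; exercise value = 15.0000 ≤ continuation, so V_0 = 16.2544

16.25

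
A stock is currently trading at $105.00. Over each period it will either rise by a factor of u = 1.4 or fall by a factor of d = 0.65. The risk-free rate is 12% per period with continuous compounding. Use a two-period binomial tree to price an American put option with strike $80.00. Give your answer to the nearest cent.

$3.79

Risk-neutral probability p = (e^0.12 − 0.65)/(1.4 − 0.65) = 0.4775/0.7500 = 0.6367
Terminal stock prices: S_uu = 205.8, S_ud = 95.55, S_dd = 44.36
Terminal payoffs (K − S): max(-125.8, 0) = 0, max(-15.55, 0) = 0, max(35.64, 0) = 35.64
Node u (S = 147): continuation = e^(−0.12)·[0.6367·0.0000 + 0.3633·0.0000] = 0.0000; exercise value = 0.0000 ≤ continuation, so V_u = 0.0000
Node d (S = 68.25): continuation = e^(−0.12)·[0.6367·0.0000 + 0.3633·35.6375] = 11.4842; exercise value = 11.7500 > continuation, so V_d = 11.7500 (exercise)
Node 0 (S = 105): continuation = e^(−0.12)·[0.6367·0.0000 + 0.3633·11.7500] = 3.7865; exercise value = 0.0000 ≤ continuation, so V_0 = 3.7865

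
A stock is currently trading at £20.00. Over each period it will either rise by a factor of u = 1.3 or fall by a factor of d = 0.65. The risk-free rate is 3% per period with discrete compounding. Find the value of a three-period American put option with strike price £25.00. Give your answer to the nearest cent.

£7.09

Risk-neutral probability p = (1 + 0.03 − 0.65)/(1.3 − 0.65) = 0.3800/0.6500 = 0.5846
Terminal stock prices: S_uuu = 43.94, S_uud = 21.97, S_udd = 10.99, S_ddd = 5.492
Terminal payoffs (K − S): max(-18.94, 0) = 0, max(3.03, 0) = 3.03, max(14.01, 0) = 14.01, max(19.51, 0) = 19.51
Node uu (S = 33.8): continuation = 1/1.03·[0.5846·0.0000 + 0.4154·3.0300] = 1.2220; exercise value = 0.0000 ≤ continuation, so V_uu = 1.2220
Node ud (S = 16.9): continuation = 1/1.03·[0.5846·3.0300 + 0.4154·14.0150] = 7.3718; exercise value = 8.1000 > continuation, so V_ud = 8.1000 (exercise)
Node dd (S = 8.45): continuation = 1/1.03·[0.5846·14.0150 + 0.4154·19.5075] = 15.8218; exercise value = 16.5500 > continuation, so V_dd = 16.5500 (exercise)
Node u (S = 26): continuation = 1/1.03·[0.5846·1.2220 + 0.4154·8.1000] = 3.9602; exercise value = 0.0000 ≤ continuation, so V_u = 3.9602
Node d (S = 13): continuation = 1/1.03·[0.5846·8.1000 + 0.4154·16.5500] = 11.2718; exercise value = 12.0000 > continuation, so V_d = 12.0000 (exercise)
Node 0 (S = 20): continuation = 1/1.03·[0.5846·3.9602 + 0.4154·12.0000] = 7.0872; exercise value = 5.0000 ≤ continuation, so V_0 = 7.0872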